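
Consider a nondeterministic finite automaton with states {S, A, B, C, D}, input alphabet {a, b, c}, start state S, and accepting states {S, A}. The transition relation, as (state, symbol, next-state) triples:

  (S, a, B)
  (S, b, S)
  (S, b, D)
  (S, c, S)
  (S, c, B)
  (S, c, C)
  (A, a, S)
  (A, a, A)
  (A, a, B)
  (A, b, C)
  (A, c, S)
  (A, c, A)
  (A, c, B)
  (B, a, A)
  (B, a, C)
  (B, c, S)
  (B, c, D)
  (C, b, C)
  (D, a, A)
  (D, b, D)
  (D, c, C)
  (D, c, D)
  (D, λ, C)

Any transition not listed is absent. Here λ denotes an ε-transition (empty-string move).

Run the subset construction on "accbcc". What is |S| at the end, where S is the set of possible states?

4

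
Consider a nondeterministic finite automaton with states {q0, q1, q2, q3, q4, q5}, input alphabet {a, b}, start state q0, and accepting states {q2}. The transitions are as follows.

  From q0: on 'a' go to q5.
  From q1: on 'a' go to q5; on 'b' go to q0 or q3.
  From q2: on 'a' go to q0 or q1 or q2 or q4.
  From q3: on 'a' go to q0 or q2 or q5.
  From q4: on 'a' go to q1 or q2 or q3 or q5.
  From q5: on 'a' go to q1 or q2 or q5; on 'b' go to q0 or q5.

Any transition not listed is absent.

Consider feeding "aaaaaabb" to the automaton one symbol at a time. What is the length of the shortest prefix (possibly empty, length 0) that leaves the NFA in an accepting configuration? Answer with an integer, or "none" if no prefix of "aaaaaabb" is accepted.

2

Start in {q0}.
Read 'a': {q0} → {q5}.
Read 'a': {q5} → {q1, q2, q5}.
None of the earlier sets intersect F, but {q1, q2, q5} does.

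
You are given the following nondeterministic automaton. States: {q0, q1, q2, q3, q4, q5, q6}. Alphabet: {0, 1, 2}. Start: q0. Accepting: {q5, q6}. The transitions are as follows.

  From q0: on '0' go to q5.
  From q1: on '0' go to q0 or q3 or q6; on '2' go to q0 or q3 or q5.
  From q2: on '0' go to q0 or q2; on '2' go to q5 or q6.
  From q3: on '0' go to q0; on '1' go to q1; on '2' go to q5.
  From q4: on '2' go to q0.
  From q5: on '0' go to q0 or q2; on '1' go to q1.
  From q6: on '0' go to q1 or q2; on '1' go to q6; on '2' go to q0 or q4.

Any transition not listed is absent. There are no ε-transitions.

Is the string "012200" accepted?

Yes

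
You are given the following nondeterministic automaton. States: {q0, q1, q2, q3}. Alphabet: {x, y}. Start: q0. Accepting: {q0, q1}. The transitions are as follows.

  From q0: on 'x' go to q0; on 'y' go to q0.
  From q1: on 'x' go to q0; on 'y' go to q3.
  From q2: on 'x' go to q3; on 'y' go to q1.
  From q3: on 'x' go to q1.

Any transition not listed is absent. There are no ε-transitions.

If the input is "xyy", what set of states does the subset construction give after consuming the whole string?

Start in {q0}.
Read 'x': q0→{q0}; now {q0}.
Read 'y': q0→{q0}; now {q0}.
Read 'y': q0→{q0}; now {q0}.

{q0}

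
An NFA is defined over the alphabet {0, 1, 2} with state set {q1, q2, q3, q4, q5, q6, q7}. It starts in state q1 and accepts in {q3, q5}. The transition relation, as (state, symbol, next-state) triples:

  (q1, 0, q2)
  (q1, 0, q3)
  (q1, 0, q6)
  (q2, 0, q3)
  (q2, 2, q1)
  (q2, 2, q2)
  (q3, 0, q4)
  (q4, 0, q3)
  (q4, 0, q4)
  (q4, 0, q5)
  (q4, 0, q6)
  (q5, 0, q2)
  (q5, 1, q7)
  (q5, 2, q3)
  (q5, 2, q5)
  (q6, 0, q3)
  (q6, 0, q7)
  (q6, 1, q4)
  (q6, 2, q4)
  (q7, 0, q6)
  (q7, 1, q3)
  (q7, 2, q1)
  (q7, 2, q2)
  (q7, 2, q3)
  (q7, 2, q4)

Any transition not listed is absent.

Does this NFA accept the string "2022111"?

No

Start in {q1}.
Read '2': q1→∅; now ∅.
The set is empty and remains empty for the remaining 6 symbols.
The final set ∅ contains no accepting state.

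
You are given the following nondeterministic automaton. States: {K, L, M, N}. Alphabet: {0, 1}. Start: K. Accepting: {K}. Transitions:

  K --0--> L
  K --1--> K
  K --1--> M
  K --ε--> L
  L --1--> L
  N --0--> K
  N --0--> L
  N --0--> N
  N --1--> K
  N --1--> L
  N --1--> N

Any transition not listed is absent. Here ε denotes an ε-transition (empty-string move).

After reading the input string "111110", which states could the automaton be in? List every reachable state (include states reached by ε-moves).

{L}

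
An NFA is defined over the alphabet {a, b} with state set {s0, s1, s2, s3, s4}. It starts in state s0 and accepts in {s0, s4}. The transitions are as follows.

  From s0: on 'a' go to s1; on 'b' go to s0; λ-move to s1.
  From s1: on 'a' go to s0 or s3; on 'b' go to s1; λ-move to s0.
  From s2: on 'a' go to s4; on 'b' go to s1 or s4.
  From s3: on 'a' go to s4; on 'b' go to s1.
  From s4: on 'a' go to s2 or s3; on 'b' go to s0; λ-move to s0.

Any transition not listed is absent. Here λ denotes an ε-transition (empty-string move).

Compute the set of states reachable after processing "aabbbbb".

{s0, s1}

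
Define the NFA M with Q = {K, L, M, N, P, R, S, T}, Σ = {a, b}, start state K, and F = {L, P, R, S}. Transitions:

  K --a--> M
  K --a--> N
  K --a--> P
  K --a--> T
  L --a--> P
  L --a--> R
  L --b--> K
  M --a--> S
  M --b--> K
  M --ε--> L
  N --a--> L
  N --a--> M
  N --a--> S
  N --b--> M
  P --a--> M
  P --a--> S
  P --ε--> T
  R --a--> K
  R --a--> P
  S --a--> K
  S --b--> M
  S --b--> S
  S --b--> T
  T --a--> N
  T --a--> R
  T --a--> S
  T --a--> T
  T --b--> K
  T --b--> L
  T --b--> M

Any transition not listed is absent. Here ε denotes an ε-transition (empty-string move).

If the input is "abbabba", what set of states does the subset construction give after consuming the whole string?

{L, M, N, P, T}

Start in {K}.
Read 'a': {K} → {L, M, N, P, T}.
Read 'b': {L, M, N, P, T} → {K, L, M}.
Read 'b': {K, L, M} → {K}.
Read 'a': {K} → {L, M, N, P, T}.
Read 'b': {L, M, N, P, T} → {K, L, M}.
Read 'b': {K, L, M} → {K}.
Read 'a': {K} → {L, M, N, P, T}.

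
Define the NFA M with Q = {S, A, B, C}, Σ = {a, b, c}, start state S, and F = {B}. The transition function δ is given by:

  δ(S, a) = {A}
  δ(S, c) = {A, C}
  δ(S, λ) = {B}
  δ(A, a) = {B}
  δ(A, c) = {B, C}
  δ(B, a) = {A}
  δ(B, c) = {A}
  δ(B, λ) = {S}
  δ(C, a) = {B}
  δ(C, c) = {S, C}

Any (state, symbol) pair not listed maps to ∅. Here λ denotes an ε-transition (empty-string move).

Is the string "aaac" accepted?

Start: ε-closure({S}) = {S, B}.
Read 'a': {S, B} → {A}.
Read 'a': {A} → {S, B}.
Read 'a': {S, B} → {A}.
Read 'c': {A} → {S, B, C}.
The final set {S, B, C} contains the accepting state B.

Yes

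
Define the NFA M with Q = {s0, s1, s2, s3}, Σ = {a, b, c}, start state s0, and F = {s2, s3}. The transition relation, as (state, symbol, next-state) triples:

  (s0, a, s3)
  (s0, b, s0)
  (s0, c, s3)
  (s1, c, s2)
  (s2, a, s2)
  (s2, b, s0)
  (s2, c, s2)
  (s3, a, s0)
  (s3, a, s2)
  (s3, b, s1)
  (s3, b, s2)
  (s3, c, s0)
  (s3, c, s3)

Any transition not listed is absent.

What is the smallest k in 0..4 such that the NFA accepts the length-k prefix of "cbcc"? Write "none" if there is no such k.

Start in {s0}.
Read 'c': {s0} → {s3}.
None of the earlier sets intersect F, but {s3} does.

1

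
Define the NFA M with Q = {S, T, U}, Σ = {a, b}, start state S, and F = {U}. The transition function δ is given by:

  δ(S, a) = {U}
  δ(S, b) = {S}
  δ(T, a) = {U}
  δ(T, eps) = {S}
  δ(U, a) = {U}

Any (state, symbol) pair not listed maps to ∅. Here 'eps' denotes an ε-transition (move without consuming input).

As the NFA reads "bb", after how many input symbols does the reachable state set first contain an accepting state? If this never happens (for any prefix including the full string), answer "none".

none

Start in {S}.
Read 'b': S→{S}; now {S}.
Read 'b': S→{S}; now {S}.
No reachable set along the way intersects F.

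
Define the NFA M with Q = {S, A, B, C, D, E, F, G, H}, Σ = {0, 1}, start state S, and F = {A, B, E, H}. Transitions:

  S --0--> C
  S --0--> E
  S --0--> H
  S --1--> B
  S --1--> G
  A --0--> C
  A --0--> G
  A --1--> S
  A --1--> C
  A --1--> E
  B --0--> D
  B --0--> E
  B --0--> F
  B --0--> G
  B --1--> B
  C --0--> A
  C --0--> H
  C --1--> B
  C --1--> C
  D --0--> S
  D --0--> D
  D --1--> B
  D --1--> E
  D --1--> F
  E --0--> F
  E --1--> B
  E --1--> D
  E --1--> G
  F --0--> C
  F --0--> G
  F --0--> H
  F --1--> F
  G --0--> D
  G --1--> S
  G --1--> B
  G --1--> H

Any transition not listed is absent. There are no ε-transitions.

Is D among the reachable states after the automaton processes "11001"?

No

Start in {S}.
Read '1': S→{B, G}; now {B, G}.
Read '1': B→{B}, G→{S, B, H}; now {S, B, H}.
Read '0': S→{C, E, H}, B→{D, E, F, G}, H→∅; now {C, D, E, F, G, H}.
Read '0': C→{A, H}, D→{S, D}, E→{F}, F→{C, G, H}, G→{D}, H→∅; now {S, A, C, D, F, G, H}.
Read '1': S→{B, G}, A→{S, C, E}, C→{B, C}, D→{B, E, F}, F→{F}, G→{S, B, H}, H→∅; now {S, B, C, E, F, G, H}.
State D is not in {S, B, C, E, F, G, H}.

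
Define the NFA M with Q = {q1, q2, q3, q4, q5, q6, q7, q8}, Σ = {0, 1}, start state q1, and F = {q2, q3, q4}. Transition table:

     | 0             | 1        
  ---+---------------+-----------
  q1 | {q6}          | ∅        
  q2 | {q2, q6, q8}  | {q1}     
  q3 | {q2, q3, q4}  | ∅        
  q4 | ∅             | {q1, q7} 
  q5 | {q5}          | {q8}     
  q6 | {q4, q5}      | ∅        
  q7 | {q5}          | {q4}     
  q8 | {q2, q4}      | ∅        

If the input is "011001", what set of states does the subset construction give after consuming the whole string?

Start in {q1}.
Read '0': q1→{q6}; now {q6}.
Read '1': q6→∅; now ∅.
The set is empty and remains empty for the remaining 4 symbols.

∅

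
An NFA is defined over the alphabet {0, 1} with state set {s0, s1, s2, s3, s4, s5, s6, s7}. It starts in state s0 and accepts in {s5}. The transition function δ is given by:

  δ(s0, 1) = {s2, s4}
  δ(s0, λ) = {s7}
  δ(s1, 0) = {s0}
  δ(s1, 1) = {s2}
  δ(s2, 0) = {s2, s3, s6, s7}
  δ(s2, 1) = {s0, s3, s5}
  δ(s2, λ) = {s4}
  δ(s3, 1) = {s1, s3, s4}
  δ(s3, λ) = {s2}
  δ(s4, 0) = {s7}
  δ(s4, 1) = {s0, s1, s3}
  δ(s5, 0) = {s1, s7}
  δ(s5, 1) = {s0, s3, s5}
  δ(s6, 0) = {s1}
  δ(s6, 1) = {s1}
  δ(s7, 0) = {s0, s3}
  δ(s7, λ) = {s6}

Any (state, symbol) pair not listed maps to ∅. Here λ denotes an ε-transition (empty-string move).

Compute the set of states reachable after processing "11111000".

Start: ε-closure({s0}) = {s0, s6, s7}.
Read '1': s0→{s2, s4}, s6→{s1}, s7→∅; now {s1, s2, s4}.
Read '1': s1→{s2}, s2→{s0, s3, s5}, s4→{s0, s1, s3}; union {s0, s1, s2, s3, s5}; ε-closure = {s0, s1, s2, s3, s4, s5, s6, s7}.
Read '1': s0→{s2, s4}, s1→{s2}, s2→{s0, s3, s5}, s3→{s1, s3, s4}, s4→{s0, s1, s3}, s5→{s0, s3, s5}, s6→{s1}, s7→∅; union {s0, s1, s2, s3, s4, s5}; ε-closure = {s0, s1, s2, s3, s4, s5, s6, s7}.
Read '1': s0→{s2, s4}, s1→{s2}, s2→{s0, s3, s5}, s3→{s1, s3, s4}, s4→{s0, s1, s3}, s5→{s0, s3, s5}, s6→{s1}, s7→∅; union {s0, s1, s2, s3, s4, s5}; ε-closure = {s0, s1, s2, s3, s4, s5, s6, s7}.
Read '1': s0→{s2, s4}, s1→{s2}, s2→{s0, s3, s5}, s3→{s1, s3, s4}, s4→{s0, s1, s3}, s5→{s0, s3, s5}, s6→{s1}, s7→∅; union {s0, s1, s2, s3, s4, s5}; ε-closure = {s0, s1, s2, s3, s4, s5, s6, s7}.
Read '0': s0→∅, s1→{s0}, s2→{s2, s3, s6, s7}, s3→∅, s4→{s7}, s5→{s1, s7}, s6→{s1}, s7→{s0, s3}; union {s0, s1, s2, s3, s6, s7}; ε-closure = {s0, s1, s2, s3, s4, s6, s7}.
Read '0': s0→∅, s1→{s0}, s2→{s2, s3, s6, s7}, s3→∅, s4→{s7}, s6→{s1}, s7→{s0, s3}; union {s0, s1, s2, s3, s6, s7}; ε-closure = {s0, s1, s2, s3, s4, s6, s7}.
Read '0': s0→∅, s1→{s0}, s2→{s2, s3, s6, s7}, s3→∅, s4→{s7}, s6→{s1}, s7→{s0, s3}; union {s0, s1, s2, s3, s6, s7}; ε-closure = {s0, s1, s2, s3, s4, s6, s7}.

{s0, s1, s2, s3, s4, s6, s7}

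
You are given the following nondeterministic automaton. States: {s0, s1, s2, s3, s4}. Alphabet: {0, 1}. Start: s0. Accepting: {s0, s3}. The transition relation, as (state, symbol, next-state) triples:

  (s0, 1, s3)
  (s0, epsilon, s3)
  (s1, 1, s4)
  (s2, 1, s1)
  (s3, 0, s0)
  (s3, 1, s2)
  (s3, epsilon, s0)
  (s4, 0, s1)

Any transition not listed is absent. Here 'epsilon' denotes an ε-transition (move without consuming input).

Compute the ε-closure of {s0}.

{s0, s3}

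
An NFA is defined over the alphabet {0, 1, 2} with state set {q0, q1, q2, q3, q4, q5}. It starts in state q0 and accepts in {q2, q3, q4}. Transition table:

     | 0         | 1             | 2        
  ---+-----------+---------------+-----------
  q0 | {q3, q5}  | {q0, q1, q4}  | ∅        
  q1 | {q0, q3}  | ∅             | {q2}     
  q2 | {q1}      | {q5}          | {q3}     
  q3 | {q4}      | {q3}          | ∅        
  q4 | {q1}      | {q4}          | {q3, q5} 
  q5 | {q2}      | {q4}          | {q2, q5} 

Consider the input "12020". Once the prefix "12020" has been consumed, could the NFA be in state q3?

No

Start in {q0}.
Read '1': q0→{q0, q1, q4}; now {q0, q1, q4}.
Read '2': q0→∅, q1→{q2}, q4→{q3, q5}; now {q2, q3, q5}.
Read '0': q2→{q1}, q3→{q4}, q5→{q2}; now {q1, q2, q4}.
Read '2': q1→{q2}, q2→{q3}, q4→{q3, q5}; now {q2, q3, q5}.
Read '0': q2→{q1}, q3→{q4}, q5→{q2}; now {q1, q2, q4}.
State q3 is not in {q1, q2, q4}.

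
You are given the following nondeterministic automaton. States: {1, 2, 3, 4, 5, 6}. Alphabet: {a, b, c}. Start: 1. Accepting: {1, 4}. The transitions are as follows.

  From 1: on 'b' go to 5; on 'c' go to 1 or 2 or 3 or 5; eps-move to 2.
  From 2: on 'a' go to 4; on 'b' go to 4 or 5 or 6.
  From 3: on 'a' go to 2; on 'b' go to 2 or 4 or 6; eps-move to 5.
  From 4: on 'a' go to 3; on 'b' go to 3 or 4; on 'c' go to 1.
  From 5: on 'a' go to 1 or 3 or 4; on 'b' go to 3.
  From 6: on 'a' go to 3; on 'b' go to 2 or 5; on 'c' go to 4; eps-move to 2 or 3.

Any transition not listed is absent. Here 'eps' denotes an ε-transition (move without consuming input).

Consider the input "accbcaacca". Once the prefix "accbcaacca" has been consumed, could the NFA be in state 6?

Start: ε-closure({1}) = {1, 2}.
Read 'a': {1, 2} → {4}.
Read 'c': {4} → {1, 2}.
Read 'c': {1, 2} → {1, 2, 3, 5}.
Read 'b': {1, 2, 3, 5} → {2, 3, 4, 5, 6}.
Read 'c': {2, 3, 4, 5, 6} → {1, 2, 4}.
Read 'a': {1, 2, 4} → {3, 4, 5}.
Read 'a': {3, 4, 5} → {1, 2, 3, 4, 5}.
Read 'c': {1, 2, 3, 4, 5} → {1, 2, 3, 5}.
Read 'c': {1, 2, 3, 5} → {1, 2, 3, 5}.
Read 'a': {1, 2, 3, 5} → {1, 2, 3, 4, 5}.
State 6 is not in {1, 2, 3, 4, 5}.

No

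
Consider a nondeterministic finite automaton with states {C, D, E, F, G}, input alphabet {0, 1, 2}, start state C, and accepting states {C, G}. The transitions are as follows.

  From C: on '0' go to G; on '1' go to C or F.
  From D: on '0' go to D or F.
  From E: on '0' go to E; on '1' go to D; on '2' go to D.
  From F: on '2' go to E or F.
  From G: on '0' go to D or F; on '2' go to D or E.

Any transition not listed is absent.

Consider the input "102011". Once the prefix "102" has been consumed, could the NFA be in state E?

Yes

Start in {C}.
Read '1': {C} → {C, F}.
Read '0': {C, F} → {G}.
Read '2': {G} → {D, E}.
State E is in {D, E}.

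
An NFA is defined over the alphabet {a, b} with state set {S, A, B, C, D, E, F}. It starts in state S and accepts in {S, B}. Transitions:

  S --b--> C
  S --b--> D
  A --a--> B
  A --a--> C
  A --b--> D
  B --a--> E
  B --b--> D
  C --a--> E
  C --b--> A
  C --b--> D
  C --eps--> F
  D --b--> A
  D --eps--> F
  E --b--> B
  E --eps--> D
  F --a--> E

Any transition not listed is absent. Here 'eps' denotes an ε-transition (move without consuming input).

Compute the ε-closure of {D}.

{D, F}

Begin with {D}.
ε-move D → F; add F.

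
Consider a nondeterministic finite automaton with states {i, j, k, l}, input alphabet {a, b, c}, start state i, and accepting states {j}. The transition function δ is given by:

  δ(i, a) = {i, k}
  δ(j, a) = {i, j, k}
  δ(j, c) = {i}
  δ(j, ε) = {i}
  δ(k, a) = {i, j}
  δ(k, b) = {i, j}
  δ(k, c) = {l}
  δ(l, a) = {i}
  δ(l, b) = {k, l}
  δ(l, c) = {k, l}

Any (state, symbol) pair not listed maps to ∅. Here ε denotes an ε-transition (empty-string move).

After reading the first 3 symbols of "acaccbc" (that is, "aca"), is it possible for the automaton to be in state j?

No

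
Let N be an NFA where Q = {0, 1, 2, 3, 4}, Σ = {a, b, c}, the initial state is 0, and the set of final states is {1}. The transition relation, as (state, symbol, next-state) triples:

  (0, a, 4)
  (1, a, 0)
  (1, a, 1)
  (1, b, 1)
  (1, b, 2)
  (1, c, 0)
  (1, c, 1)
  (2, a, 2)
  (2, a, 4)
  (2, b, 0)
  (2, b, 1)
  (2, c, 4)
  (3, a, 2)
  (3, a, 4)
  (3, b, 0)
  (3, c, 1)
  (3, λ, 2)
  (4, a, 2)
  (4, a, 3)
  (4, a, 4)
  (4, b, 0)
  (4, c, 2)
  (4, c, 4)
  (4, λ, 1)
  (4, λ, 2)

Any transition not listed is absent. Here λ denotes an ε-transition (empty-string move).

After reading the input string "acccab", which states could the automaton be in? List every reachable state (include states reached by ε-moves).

{0, 1, 2}

Start in {0}.
Read 'a': {0} → {1, 2, 4}.
Read 'c': {1, 2, 4} → {0, 1, 2, 4}.
Read 'c': {0, 1, 2, 4} → {0, 1, 2, 4}.
Read 'c': {0, 1, 2, 4} → {0, 1, 2, 4}.
Read 'a': {0, 1, 2, 4} → {0, 1, 2, 3, 4}.
Read 'b': {0, 1, 2, 3, 4} → {0, 1, 2}.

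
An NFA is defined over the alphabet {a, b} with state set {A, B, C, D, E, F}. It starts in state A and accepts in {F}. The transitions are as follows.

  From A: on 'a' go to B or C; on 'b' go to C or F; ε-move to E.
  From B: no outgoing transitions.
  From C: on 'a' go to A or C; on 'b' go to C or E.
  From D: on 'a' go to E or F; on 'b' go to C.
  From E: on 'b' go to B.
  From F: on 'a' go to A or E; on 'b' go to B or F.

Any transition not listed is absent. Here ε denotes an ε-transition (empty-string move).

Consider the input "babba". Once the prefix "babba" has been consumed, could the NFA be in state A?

Yes

Start: ε-closure({A}) = {A, E}.
Read 'b': {A, E} → {B, C, F}.
Read 'a': {B, C, F} → {A, C, E}.
Read 'b': {A, C, E} → {B, C, E, F}.
Read 'b': {B, C, E, F} → {B, C, E, F}.
Read 'a': {B, C, E, F} → {A, C, E}.
State A is in {A, C, E}.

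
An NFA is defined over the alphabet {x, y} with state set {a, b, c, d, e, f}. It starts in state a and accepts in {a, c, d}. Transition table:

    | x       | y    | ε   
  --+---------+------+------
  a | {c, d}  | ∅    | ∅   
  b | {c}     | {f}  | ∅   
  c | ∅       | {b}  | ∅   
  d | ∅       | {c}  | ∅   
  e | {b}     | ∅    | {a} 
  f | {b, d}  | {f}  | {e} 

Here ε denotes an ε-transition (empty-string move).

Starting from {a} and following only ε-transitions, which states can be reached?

Begin with {a}.
No ε-moves leave this set, so the closure equals the set itself.

{a}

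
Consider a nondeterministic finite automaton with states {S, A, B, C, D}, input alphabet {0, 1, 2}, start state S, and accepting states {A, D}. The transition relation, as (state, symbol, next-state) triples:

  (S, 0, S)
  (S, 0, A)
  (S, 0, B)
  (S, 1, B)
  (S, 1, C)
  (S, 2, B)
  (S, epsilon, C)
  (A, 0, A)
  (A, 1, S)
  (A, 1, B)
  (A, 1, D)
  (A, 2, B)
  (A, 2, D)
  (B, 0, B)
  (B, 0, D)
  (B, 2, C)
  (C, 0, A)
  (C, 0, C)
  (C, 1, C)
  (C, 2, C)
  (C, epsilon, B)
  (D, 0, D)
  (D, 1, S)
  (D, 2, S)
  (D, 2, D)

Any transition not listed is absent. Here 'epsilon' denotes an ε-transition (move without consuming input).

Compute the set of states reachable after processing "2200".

{A, B, C, D}

Start: ε-closure({S}) = {S, B, C}.
Read '2': {S, B, C} → {B, C}.
Read '2': {B, C} → {B, C}.
Read '0': {B, C} → {A, B, C, D}.
Read '0': {A, B, C, D} → {A, B, C, D}.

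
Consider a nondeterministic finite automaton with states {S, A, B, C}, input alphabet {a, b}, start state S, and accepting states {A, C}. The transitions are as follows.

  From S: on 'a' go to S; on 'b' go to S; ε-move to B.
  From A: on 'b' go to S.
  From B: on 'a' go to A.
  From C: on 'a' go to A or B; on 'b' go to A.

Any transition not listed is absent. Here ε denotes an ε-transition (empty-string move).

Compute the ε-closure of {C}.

{C}

Begin with {C}.
No ε-moves leave this set, so the closure equals the set itself.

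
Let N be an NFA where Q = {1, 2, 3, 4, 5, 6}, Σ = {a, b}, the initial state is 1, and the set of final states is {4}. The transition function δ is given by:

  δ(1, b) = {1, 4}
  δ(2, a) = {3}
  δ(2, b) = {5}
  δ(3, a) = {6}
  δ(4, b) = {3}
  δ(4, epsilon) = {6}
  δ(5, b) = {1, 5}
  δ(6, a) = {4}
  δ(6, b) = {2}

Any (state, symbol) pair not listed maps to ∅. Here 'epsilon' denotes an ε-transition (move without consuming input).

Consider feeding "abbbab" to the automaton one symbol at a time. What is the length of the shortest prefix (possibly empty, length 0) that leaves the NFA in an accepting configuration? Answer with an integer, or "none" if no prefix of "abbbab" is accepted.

none

Start in {1}.
Read 'a': 1→∅; now ∅.
The set is empty and remains empty for the remaining 5 symbols.
No reachable set along the way intersects F.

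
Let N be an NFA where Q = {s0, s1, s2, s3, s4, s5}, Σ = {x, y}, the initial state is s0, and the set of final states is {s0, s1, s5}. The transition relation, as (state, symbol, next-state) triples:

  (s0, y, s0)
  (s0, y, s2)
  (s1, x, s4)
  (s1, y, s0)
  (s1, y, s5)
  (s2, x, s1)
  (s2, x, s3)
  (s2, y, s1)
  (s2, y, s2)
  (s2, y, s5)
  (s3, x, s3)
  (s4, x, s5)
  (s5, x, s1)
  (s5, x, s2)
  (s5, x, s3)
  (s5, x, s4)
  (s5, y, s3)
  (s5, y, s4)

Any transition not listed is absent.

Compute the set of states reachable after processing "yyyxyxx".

{s1, s2, s3, s4, s5}

Start in {s0}.
Read 'y': {s0} → {s0, s2}.
Read 'y': {s0, s2} → {s0, s1, s2, s5}.
Read 'y': {s0, s1, s2, s5} → {s0, s1, s2, s3, s4, s5}.
Read 'x': {s0, s1, s2, s3, s4, s5} → {s1, s2, s3, s4, s5}.
Read 'y': {s1, s2, s3, s4, s5} → {s0, s1, s2, s3, s4, s5}.
Read 'x': {s0, s1, s2, s3, s4, s5} → {s1, s2, s3, s4, s5}.
Read 'x': {s1, s2, s3, s4, s5} → {s1, s2, s3, s4, s5}.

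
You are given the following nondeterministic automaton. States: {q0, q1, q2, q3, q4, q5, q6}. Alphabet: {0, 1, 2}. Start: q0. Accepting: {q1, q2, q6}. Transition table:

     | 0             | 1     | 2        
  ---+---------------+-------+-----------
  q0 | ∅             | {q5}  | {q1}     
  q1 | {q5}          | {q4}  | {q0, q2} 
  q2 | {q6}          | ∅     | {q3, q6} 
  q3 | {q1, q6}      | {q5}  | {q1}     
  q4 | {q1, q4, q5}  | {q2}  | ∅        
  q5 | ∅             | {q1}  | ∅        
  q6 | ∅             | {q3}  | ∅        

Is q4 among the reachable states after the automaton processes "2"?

No

Start in {q0}.
Read '2': q0→{q1}; now {q1}.
State q4 is not in {q1}.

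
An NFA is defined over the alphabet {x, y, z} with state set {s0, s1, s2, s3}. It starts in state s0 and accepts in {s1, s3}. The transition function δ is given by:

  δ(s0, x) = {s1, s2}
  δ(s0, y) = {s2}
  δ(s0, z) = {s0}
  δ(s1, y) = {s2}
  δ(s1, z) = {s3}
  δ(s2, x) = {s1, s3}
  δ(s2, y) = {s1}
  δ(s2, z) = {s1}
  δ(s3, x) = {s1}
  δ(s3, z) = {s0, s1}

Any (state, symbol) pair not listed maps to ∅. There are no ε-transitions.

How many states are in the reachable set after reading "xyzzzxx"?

2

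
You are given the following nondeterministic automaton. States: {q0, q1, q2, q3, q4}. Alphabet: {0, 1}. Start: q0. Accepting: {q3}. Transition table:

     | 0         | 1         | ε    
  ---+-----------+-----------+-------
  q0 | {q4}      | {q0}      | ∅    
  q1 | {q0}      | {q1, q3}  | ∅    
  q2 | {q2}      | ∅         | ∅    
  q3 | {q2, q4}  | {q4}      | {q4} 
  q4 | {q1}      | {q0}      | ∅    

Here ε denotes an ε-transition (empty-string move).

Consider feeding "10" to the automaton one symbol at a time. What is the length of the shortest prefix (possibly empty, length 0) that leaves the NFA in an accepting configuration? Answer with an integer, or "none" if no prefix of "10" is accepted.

none

Start in {q0}.
Read '1': q0→{q0}; now {q0}.
Read '0': q0→{q4}; now {q4}.
No reachable set along the way intersects F.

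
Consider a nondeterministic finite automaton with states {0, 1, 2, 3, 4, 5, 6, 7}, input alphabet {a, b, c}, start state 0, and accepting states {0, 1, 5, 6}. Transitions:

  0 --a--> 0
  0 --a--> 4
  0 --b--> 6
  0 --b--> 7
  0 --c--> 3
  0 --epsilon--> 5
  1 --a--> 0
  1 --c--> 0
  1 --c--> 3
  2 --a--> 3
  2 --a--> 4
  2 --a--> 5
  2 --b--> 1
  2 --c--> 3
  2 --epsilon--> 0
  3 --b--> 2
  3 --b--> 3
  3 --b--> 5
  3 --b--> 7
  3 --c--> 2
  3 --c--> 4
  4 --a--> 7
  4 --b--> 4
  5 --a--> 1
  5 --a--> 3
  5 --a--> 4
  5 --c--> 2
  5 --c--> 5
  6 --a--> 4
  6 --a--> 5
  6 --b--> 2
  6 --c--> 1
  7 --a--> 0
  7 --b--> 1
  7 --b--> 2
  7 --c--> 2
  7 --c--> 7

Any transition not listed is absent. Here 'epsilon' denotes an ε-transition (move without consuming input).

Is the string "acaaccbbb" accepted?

Start: ε-closure({0}) = {0, 5}.
Read 'a': 0→{0, 4}, 5→{1, 3, 4}; union {0, 1, 3, 4}; ε-closure = {0, 1, 3, 4, 5}.
Read 'c': 0→{3}, 1→{0, 3}, 3→{2, 4}, 4→∅, 5→{2, 5}; now {0, 2, 3, 4, 5}.
Read 'a': 0→{0, 4}, 2→{3, 4, 5}, 3→∅, 4→{7}, 5→{1, 3, 4}; now {0, 1, 3, 4, 5, 7}.
Read 'a': 0→{0, 4}, 1→{0}, 3→∅, 4→{7}, 5→{1, 3, 4}, 7→{0}; union {0, 1, 3, 4, 7}; ε-closure = {0, 1, 3, 4, 5, 7}.
Read 'c': 0→{3}, 1→{0, 3}, 3→{2, 4}, 4→∅, 5→{2, 5}, 7→{2, 7}; now {0, 2, 3, 4, 5, 7}.
Read 'c': 0→{3}, 2→{3}, 3→{2, 4}, 4→∅, 5→{2, 5}, 7→{2, 7}; union {2, 3, 4, 5, 7}; ε-closure = {0, 2, 3, 4, 5, 7}.
Read 'b': 0→{6, 7}, 2→{1}, 3→{2, 3, 5, 7}, 4→{4}, 5→∅, 7→{1, 2}; union {1, 2, 3, 4, 5, 6, 7}; ε-closure = {0, 1, 2, 3, 4, 5, 6, 7}.
Read 'b': 0→{6, 7}, 1→∅, 2→{1}, 3→{2, 3, 5, 7}, 4→{4}, 5→∅, 6→{2}, 7→{1, 2}; union {1, 2, 3, 4, 5, 6, 7}; ε-closure = {0, 1, 2, 3, 4, 5, 6, 7}.
Read 'b': 0→{6, 7}, 1→∅, 2→{1}, 3→{2, 3, 5, 7}, 4→{4}, 5→∅, 6→{2}, 7→{1, 2}; union {1, 2, 3, 4, 5, 6, 7}; ε-closure = {0, 1, 2, 3, 4, 5, 6, 7}.
The final set {0, 1, 2, 3, 4, 5, 6, 7} contains the accepting states 0, 1, 5, 6.

Yes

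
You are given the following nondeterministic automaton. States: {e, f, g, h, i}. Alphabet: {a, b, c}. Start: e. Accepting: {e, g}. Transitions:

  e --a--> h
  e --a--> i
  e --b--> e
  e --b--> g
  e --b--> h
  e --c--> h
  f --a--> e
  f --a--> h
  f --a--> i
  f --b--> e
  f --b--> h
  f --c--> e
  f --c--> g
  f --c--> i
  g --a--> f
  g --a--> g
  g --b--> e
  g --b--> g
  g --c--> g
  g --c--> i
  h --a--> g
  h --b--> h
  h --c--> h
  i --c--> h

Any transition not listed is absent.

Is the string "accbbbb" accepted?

No

Start in {e}.
Read 'a': {e} → {h, i}.
Read 'c': {h, i} → {h}.
Read 'c': {h} → {h}.
Read 'b': {h} → {h}.
Read 'b': {h} → {h}.
Read 'b': {h} → {h}.
Read 'b': {h} → {h}.
The final set {h} contains no accepting state.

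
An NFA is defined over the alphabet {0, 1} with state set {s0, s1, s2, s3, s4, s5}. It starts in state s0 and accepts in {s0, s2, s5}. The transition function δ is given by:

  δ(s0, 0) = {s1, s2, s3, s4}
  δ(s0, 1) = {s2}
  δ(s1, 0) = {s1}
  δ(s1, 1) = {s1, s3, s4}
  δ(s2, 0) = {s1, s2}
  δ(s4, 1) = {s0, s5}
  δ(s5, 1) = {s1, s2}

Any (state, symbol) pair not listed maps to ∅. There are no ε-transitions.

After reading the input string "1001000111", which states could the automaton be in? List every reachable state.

Start in {s0}.
Read '1': {s0} → {s2}.
Read '0': {s2} → {s1, s2}.
Read '0': {s1, s2} → {s1, s2}.
Read '1': {s1, s2} → {s1, s3, s4}.
Read '0': {s1, s3, s4} → {s1}.
Read '0': {s1} → {s1}.
Read '0': {s1} → {s1}.
Read '1': {s1} → {s1, s3, s4}.
Read '1': {s1, s3, s4} → {s0, s1, s3, s4, s5}.
Read '1': {s0, s1, s3, s4, s5} → {s0, s1, s2, s3, s4, s5}.

{s0, s1, s2, s3, s4, s5}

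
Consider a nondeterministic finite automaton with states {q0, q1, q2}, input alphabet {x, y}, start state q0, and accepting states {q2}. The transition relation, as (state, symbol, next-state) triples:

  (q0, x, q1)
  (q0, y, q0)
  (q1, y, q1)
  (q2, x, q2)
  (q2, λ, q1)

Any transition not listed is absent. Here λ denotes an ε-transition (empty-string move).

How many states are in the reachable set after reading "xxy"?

Start in {q0}.
Read 'x': {q0} → {q1}.
Read 'x': {q1} → ∅.
The set is empty and remains empty for the remaining 1 symbol.
That set has 0 states.

0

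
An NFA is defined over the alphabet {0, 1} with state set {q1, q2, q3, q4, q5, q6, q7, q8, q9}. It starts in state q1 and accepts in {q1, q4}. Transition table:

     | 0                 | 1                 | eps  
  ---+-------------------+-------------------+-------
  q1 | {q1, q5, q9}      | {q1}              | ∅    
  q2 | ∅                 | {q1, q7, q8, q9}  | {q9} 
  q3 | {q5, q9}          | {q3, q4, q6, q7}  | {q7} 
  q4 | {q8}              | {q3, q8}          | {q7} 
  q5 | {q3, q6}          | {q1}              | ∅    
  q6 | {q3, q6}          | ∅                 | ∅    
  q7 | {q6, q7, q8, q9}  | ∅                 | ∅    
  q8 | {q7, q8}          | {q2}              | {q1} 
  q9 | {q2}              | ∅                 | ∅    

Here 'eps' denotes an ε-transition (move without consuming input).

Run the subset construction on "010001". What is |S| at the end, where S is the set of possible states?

Start in {q1}.
Read '0': q1→{q1, q5, q9}; now {q1, q5, q9}.
Read '1': q1→{q1}, q5→{q1}, q9→∅; now {q1}.
Read '0': q1→{q1, q5, q9}; now {q1, q5, q9}.
Read '0': q1→{q1, q5, q9}, q5→{q3, q6}, q9→{q2}; union {q1, q2, q3, q5, q6, q9}; ε-closure = {q1, q2, q3, q5, q6, q7, q9}.
Read '0': q1→{q1, q5, q9}, q2→∅, q3→{q5, q9}, q5→{q3, q6}, q6→{q3, q6}, q7→{q6, q7, q8, q9}, q9→{q2}; now {q1, q2, q3, q5, q6, q7, q8, q9}.
Read '1': q1→{q1}, q2→{q1, q7, q8, q9}, q3→{q3, q4, q6, q7}, q5→{q1}, q6→∅, q7→∅, q8→{q2}, q9→∅; now {q1, q2, q3, q4, q6, q7, q8, q9}.
That set has 8 states.

8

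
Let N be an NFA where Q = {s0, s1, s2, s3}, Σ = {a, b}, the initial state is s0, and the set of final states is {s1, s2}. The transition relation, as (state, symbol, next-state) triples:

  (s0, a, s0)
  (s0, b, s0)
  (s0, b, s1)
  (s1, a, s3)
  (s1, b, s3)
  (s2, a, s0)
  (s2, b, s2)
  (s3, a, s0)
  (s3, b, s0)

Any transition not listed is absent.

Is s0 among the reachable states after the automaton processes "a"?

Yes

Start in {s0}.
Read 'a': s0→{s0}; now {s0}.
State s0 is in {s0}.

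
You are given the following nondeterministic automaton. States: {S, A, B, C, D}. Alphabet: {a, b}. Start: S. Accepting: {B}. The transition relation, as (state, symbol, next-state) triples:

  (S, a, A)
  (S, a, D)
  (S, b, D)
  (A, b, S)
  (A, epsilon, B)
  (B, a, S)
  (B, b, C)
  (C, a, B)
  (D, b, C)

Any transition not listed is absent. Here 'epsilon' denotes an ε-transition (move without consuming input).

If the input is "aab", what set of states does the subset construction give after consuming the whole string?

{D}

Start in {S}.
Read 'a': {S} → {A, B, D}.
Read 'a': {A, B, D} → {S}.
Read 'b': {S} → {D}.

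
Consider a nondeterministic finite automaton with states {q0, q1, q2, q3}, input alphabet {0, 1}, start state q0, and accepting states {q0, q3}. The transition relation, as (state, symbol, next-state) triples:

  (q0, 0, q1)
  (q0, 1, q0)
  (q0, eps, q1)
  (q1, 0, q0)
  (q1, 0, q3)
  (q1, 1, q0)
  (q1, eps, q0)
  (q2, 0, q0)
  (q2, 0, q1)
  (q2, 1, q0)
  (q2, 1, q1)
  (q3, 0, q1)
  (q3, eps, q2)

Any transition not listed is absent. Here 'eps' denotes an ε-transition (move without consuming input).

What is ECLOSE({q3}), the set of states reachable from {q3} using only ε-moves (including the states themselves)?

{q2, q3}

Begin with {q3}.
ε-move q3 → q2; add q2.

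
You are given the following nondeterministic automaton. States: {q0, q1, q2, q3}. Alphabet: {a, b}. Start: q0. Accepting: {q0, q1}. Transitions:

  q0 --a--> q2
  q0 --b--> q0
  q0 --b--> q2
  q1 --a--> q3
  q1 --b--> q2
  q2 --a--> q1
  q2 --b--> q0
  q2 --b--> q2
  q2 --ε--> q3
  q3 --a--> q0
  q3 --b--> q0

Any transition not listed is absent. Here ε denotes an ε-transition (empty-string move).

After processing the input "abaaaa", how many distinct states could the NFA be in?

Start in {q0}.
Read 'a': {q0} → {q2, q3}.
Read 'b': {q2, q3} → {q0, q2, q3}.
Read 'a': {q0, q2, q3} → {q0, q1, q2, q3}.
Read 'a': {q0, q1, q2, q3} → {q0, q1, q2, q3}.
Read 'a': {q0, q1, q2, q3} → {q0, q1, q2, q3}.
Read 'a': {q0, q1, q2, q3} → {q0, q1, q2, q3}.
That set has 4 states.

4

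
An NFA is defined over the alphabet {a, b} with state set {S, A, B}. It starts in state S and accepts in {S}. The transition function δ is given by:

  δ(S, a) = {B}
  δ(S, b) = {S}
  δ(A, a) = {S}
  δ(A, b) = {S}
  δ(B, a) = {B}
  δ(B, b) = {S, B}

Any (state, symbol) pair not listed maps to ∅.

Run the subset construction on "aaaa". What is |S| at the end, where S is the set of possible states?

1

Start in {S}.
Read 'a': S→{B}; now {B}.
Read 'a': B→{B}; now {B}.
Read 'a': B→{B}; now {B}.
Read 'a': B→{B}; now {B}.
That set has 1 state.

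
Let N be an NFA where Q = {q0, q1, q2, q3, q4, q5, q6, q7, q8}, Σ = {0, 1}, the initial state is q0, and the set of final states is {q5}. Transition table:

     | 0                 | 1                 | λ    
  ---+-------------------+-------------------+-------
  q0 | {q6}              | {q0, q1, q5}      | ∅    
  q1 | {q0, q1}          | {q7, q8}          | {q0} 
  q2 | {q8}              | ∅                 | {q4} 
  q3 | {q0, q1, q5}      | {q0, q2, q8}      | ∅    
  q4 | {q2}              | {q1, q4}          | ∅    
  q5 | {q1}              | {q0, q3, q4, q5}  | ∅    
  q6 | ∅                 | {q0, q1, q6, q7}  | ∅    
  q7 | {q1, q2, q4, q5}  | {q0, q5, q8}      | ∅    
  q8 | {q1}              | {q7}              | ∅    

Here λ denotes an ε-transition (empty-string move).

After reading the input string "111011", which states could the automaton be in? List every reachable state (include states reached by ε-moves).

{q0, q1, q2, q3, q4, q5, q6, q7, q8}

Start in {q0}.
Read '1': q0→{q0, q1, q5}; now {q0, q1, q5}.
Read '1': q0→{q0, q1, q5}, q1→{q7, q8}, q5→{q0, q3, q4, q5}; now {q0, q1, q3, q4, q5, q7, q8}.
Read '1': q0→{q0, q1, q5}, q1→{q7, q8}, q3→{q0, q2, q8}, q4→{q1, q4}, q5→{q0, q3, q4, q5}, q7→{q0, q5, q8}, q8→{q7}; now {q0, q1, q2, q3, q4, q5, q7, q8}.
Read '0': q0→{q6}, q1→{q0, q1}, q2→{q8}, q3→{q0, q1, q5}, q4→{q2}, q5→{q1}, q7→{q1, q2, q4, q5}, q8→{q1}; now {q0, q1, q2, q4, q5, q6, q8}.
Read '1': q0→{q0, q1, q5}, q1→{q7, q8}, q2→∅, q4→{q1, q4}, q5→{q0, q3, q4, q5}, q6→{q0, q1, q6, q7}, q8→{q7}; now {q0, q1, q3, q4, q5, q6, q7, q8}.
Read '1': q0→{q0, q1, q5}, q1→{q7, q8}, q3→{q0, q2, q8}, q4→{q1, q4}, q5→{q0, q3, q4, q5}, q6→{q0, q1, q6, q7}, q7→{q0, q5, q8}, q8→{q7}; now {q0, q1, q2, q3, q4, q5, q6, q7, q8}.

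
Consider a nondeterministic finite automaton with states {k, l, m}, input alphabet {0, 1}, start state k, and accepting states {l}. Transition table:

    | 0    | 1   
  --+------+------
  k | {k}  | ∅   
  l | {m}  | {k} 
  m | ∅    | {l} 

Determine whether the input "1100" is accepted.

No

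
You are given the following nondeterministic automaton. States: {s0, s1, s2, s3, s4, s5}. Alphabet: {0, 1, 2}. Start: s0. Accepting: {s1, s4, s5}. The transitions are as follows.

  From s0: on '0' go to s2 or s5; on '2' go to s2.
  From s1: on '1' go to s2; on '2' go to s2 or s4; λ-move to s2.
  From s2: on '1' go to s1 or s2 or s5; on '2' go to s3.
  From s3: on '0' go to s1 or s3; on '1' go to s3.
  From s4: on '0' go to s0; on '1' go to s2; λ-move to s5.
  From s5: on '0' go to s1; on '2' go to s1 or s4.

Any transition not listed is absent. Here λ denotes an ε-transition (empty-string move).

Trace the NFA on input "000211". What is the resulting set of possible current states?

Start in {s0}.
Read '0': s0→{s2, s5}; now {s2, s5}.
Read '0': s2→∅, s5→{s1}; union {s1}; ε-closure = {s1, s2}.
Read '0': s1→∅, s2→∅; now ∅.
The set is empty and remains empty for the remaining 3 symbols.

∅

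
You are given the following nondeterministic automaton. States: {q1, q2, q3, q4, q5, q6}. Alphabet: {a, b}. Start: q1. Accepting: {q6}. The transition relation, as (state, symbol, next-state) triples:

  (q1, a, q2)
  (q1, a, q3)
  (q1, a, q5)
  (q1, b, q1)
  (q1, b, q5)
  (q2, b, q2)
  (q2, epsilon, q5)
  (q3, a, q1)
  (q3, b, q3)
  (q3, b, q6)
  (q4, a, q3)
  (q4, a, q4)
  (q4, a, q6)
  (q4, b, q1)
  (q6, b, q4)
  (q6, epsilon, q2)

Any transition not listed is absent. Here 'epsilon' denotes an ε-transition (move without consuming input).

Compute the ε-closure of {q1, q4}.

{q1, q4}

Begin with {q1, q4}.
No ε-moves leave this set, so the closure equals the set itself.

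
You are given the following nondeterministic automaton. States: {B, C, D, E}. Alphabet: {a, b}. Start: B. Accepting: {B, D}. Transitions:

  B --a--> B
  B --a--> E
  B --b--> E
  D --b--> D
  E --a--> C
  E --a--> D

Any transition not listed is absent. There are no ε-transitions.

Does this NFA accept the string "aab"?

Yes

Start in {B}.
Read 'a': {B} → {B, E}.
Read 'a': {B, E} → {B, C, D, E}.
Read 'b': {B, C, D, E} → {D, E}.
The final set {D, E} contains the accepting state D.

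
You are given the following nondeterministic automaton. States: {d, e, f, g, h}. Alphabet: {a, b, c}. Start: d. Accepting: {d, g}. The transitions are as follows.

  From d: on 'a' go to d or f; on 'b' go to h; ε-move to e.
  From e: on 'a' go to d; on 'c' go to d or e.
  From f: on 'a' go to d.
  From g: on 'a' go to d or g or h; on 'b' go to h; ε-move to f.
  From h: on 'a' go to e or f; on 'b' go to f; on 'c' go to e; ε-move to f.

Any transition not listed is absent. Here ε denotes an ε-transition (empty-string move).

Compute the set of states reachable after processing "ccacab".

Start: ε-closure({d}) = {d, e}.
Read 'c': d→∅, e→{d, e}; now {d, e}.
Read 'c': d→∅, e→{d, e}; now {d, e}.
Read 'a': d→{d, f}, e→{d}; union {d, f}; ε-closure = {d, e, f}.
Read 'c': d→∅, e→{d, e}, f→∅; now {d, e}.
Read 'a': d→{d, f}, e→{d}; union {d, f}; ε-closure = {d, e, f}.
Read 'b': d→{h}, e→∅, f→∅; union {h}; ε-closure = {f, h}.

{f, h}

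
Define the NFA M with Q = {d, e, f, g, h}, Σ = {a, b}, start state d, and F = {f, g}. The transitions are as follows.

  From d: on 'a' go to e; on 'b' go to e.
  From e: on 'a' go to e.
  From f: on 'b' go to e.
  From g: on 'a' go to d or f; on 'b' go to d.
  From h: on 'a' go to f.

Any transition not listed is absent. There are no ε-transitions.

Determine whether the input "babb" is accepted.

No

Start in {d}.
Read 'b': d→{e}; now {e}.
Read 'a': e→{e}; now {e}.
Read 'b': e→∅; now ∅.
The set is empty and remains empty for the remaining 1 symbol.
The final set ∅ contains no accepting state.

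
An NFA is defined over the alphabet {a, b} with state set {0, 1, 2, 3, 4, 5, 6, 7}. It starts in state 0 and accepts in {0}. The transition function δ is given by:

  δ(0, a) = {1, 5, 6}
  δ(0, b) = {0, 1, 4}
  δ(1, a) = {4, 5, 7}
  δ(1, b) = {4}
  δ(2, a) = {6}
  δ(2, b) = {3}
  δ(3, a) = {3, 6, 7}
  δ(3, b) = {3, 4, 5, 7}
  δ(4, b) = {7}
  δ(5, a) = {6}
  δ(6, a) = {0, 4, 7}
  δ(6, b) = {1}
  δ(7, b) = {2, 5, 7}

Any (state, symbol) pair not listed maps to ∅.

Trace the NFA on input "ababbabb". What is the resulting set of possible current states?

{2, 3, 4, 5, 7}

Start in {0}.
Read 'a': {0} → {1, 5, 6}.
Read 'b': {1, 5, 6} → {1, 4}.
Read 'a': {1, 4} → {4, 5, 7}.
Read 'b': {4, 5, 7} → {2, 5, 7}.
Read 'b': {2, 5, 7} → {2, 3, 5, 7}.
Read 'a': {2, 3, 5, 7} → {3, 6, 7}.
Read 'b': {3, 6, 7} → {1, 2, 3, 4, 5, 7}.
Read 'b': {1, 2, 3, 4, 5, 7} → {2, 3, 4, 5, 7}.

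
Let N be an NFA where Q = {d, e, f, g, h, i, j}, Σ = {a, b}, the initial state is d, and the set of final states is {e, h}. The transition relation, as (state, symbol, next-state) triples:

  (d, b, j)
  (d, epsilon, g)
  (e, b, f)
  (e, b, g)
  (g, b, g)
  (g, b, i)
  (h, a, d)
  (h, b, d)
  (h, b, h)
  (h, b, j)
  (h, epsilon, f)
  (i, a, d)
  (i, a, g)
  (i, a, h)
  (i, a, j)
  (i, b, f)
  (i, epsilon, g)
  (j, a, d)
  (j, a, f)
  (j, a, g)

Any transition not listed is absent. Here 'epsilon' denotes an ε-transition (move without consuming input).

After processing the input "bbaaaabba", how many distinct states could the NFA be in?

Start: ε-closure({d}) = {d, g}.
Read 'b': {d, g} → {g, i, j}.
Read 'b': {g, i, j} → {f, g, i}.
Read 'a': {f, g, i} → {d, f, g, h, j}.
Read 'a': {d, f, g, h, j} → {d, f, g}.
Read 'a': {d, f, g} → ∅.
The set is empty and remains empty for the remaining 4 symbols.
That set has 0 states.

0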